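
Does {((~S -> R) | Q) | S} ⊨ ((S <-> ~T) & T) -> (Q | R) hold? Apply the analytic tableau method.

Initial set: {(((~S -> R) | Q) | S); ~(((S <-> ~T) & T) -> (Q | R))}.
~(((S <-> ~T) & T) -> (Q | R)): α-rule — add ((S <-> ~T) & T), ~(Q | R).
((S <-> ~T) & T): α-rule — add (S <-> ~T), T.
~(Q | R): α-rule — add ~Q, ~R.
(((~S -> R) | Q) | S): β-rule — branch into ((~S -> R) | Q)  //  S.
  branch 1 (add ((~S -> R) | Q)):
    (S <-> ~T): β-rule — branch into S, ~T  //  ~S, ~~T.
      branch 1.1 (add S, ~T):
        × closes — contains both T and ~T.
      branch 1.2 (add ~S, ~~T):
        ((~S -> R) | Q): β-rule — branch into (~S -> R)  //  Q.
          branch 1.2.1 (add (~S -> R)):
            (~S -> R): β-rule — branch into ~~S  //  R.
              branch 1.2.1.1 (add ~~S):
                × closes — contains both S and ~S.
              branch 1.2.1.2 (add R):
                × closes — contains both R and ~R.
          branch 1.2.2 (add Q):
            × closes — contains both Q and ~Q.
  branch 2 (add S):
    (S <-> ~T): β-rule — branch into S, ~T  //  ~S, ~~T.
      branch 2.1 (add S, ~T):
        × closes — contains both T and ~T.
      branch 2.2 (add ~S, ~~T):
        × closes — contains both S and ~S.
All 6 branches close.
Every branch closed, so the premises entail the conclusion.

Yes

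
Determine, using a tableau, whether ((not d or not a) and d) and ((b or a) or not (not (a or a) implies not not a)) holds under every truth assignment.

Assume the negation and expand:
Initial set: {not (((not d or not a) and d) and ((b or a) or not (not (a or a) implies not not a)))}.
not (((not d or not a) and d) and ((b or a) or not (not (a or a) implies not not a))): β-rule — branch into not ((not d or not a) and d)  //  not ((b or a) or not (not (a or a) implies not not a)).
  branch 1 (add not ((not d or not a) and d)):
    not ((not d or not a) and d): β-rule — branch into not (not d or not a)  //  not d.
      branch 1.1 (add not (not d or not a)):
        not (not d or not a): α-rule — add not not d, not not a.
        ○ open, literals {a=T, d=T}.
      branch 1.2 (add not d):
        ○ open, literals {d=F}.
  branch 2 (add not ((b or a) or not (not (a or a) implies not not a))):
    not ((b or a) or not (not (a or a) implies not not a)): α-rule — add not (b or a), not not (not (a or a) implies not not a).
    not (b or a): α-rule — add not b, not a.
    not not (not (a or a) implies not not a): β-rule — branch into not not (a or a)  //  not not a.
      branch 2.1 (add not not (a or a)):
        not not (a or a): β-rule — branch into a  //  a.
          branch 2.1.1 (add a):
            × closes — contains both a and not a.
          branch 2.1.2 (add a):
            × closes — contains both a and not a.
      branch 2.2 (add not not a):
        not not a: drop double negation, giving a.
        × closes — contains both a and not a.
3 branches closed, 2 open.
An open branch gives a countermodel: a=T, d=T (unmentioned atoms arbitrary); under it the original formula is false.

Not valid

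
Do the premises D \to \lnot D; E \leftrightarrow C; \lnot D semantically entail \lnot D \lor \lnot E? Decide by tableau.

Yes

Initial set: {(D \to \lnot D); (E \leftrightarrow C); \lnot D; \lnot (\lnot D \lor \lnot E)}.
\lnot (\lnot D \lor \lnot E): α-rule — add \lnot \lnot D, \lnot \lnot E.
× closes — contains both D and \lnot D.
All 1 branch closes.
Every branch closed, so the premises entail the conclusion.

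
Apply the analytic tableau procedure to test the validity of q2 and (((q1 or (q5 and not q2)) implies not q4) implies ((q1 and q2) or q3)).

Not valid

Assume the negation and expand:
Initial set: {F (q2 and (((q1 or (q5 and not q2)) implies not q4) implies ((q1 and q2) or q3)))}.
F (q2 and (((q1 or (q5 and not q2)) implies not q4) implies ((q1 and q2) or q3))): β-rule — branch into F q2  //  F (((q1 or (q5 and not q2)) implies not q4) implies ((q1 and q2) or q3)).
  branch 1 (add F q2):
    ○ open, literals {q2=F}.
  branch 2 (add F (((q1 or (q5 and not q2)) implies not q4) implies ((q1 and q2) or q3))):
    F (((q1 or (q5 and not q2)) implies not q4) implies ((q1 and q2) or q3)): α-rule — add T ((q1 or (q5 and not q2)) implies not q4), F ((q1 and q2) or q3).
    F ((q1 and q2) or q3): α-rule — add F (q1 and q2), F q3.
    T ((q1 or (q5 and not q2)) implies not q4): β-rule — branch into F (q1 or (q5 and not q2))  //  T not q4.
      branch 2.1 (add F (q1 or (q5 and not q2))):
        F (q1 or (q5 and not q2)): α-rule — add F q1, F (q5 and not q2).
        F (q1 and q2): β-rule — branch into F q1  //  F q2.
          branch 2.1.1 (add F q1):
            F (q5 and not q2): β-rule — branch into F q5  //  F not q2.
              branch 2.1.1.1 (add F q5):
                ○ open, literals {q1=F, q3=F, q5=F}.
              branch 2.1.1.2 (add F not q2):
                ○ open, literals {q1=F, q2=T, q3=F}.
          branch 2.1.2 (add F q2):
            F (q5 and not q2): β-rule — branch into F q5  //  F not q2.
              branch 2.1.2.1 (add F q5):
                ○ open, literals {q1=F, q2=F, q3=F, q5=F}.
              branch 2.1.2.2 (add F not q2):
                × closes — contains both q2 and not q2.
      branch 2.2 (add T not q4):
        F (q1 and q2): β-rule — branch into F q1  //  F q2.
          branch 2.2.1 (add F q1):
            ○ open, literals {q1=F, q3=F, q4=F}.
          branch 2.2.2 (add F q2):
            ○ open, literals {q2=F, q3=F, q4=F}.
1 branch closed, 6 open.
An open branch gives a countermodel: q2=F (unmentioned atoms arbitrary); under it the original formula is false.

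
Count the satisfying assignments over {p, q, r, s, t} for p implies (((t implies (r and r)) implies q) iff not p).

22

Initial set: {T (p implies (((t implies (r and r)) implies q) iff not p))}.
T (p implies (((t implies (r and r)) implies q) iff not p)): β-rule — branch into F p  //  T (((t implies (r and r)) implies q) iff not p).
  branch 1 (add F p):
    ○ open, literals {p=0}.
  branch 2 (add T (((t implies (r and r)) implies q) iff not p)):
    T (((t implies (r and r)) implies q) iff not p): β-rule — branch into T ((t implies (r and r)) implies q), T not p  //  F ((t implies (r and r)) implies q), F not p.
      branch 2.1 (add T ((t implies (r and r)) implies q), T not p):
        T ((t implies (r and r)) implies q): β-rule — branch into F (t implies (r and r))  //  T q.
          branch 2.1.1 (add F (t implies (r and r))):
            F (t implies (r and r)): α-rule — add T t, F (r and r).
            F (r and r): β-rule — branch into F r  //  F r.
              branch 2.1.1.1 (add F r):
                ○ open, literals {p=0, r=0, t=1}.
              branch 2.1.1.2 (add F r):
                ○ open, literals {p=0, r=0, t=1}.
          branch 2.1.2 (add T q):
            ○ open, literals {p=0, q=1}.
      branch 2.2 (add F ((t implies (r and r)) implies q), F not p):
        F ((t implies (r and r)) implies q): α-rule — add T (t implies (r and r)), F q.
        T (t implies (r and r)): β-rule — branch into F t  //  T (r and r).
          branch 2.2.1 (add F t):
            ○ open, literals {p=1, q=0, t=0}.
          branch 2.2.2 (add T (r and r)):
            T (r and r): α-rule — add T r, T r.
            ○ open, literals {p=1, q=0, r=1}.
0 branches closed, 6 open.
Each open branch fixes some atoms; the unmentioned ones are free. Counting distinct full assignments: branch {p=0} (q, r, s, t) contributes 16 new; branch {p=0, r=0, t=1} (q, s) contributes 0 new; branch {p=0, r=0, t=1} (q, s) contributes 0 new; branch {p=0, q=1} (r, s, t) contributes 0 new; branch {p=1, q=0, t=0} (r, s) contributes 4 new; branch {p=1, q=0, r=1} (s, t) contributes 2 new. Total: 22.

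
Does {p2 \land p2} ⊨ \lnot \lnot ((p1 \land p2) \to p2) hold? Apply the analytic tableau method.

Yes

Initial set: {(p2 \land p2); \lnot \lnot \lnot ((p1 \land p2) \to p2)}.
(p2 \land p2): α-rule — add p2, p2.
\lnot \lnot \lnot ((p1 \land p2) \to p2): drop double negation, giving \lnot ((p1 \land p2) \to p2).
\lnot ((p1 \land p2) \to p2): α-rule — add (p1 \land p2), \lnot p2.
× closes — contains both p2 and \lnot p2.
All 1 branch closes.
Every branch closed, so the premises entail the conclusion.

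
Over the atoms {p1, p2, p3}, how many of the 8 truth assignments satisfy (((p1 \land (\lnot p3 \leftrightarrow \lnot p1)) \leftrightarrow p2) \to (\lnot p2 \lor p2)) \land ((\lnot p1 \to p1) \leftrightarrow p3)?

Initial set: {T ((((p1 \land (\lnot p3 \leftrightarrow \lnot p1)) \leftrightarrow p2) \to (\lnot p2 \lor p2)) \land ((\lnot p1 \to p1) \leftrightarrow p3))}.
T ((((p1 \land (\lnot p3 \leftrightarrow \lnot p1)) \leftrightarrow p2) \to (\lnot p2 \lor p2)) \land ((\lnot p1 \to p1) \leftrightarrow p3)): α-rule — add T (((p1 \land (\lnot p3 \leftrightarrow \lnot p1)) \leftrightarrow p2) \to (\lnot p2 \lor p2)), T ((\lnot p1 \to p1) \leftrightarrow p3).
T (((p1 \land (\lnot p3 \leftrightarrow \lnot p1)) \leftrightarrow p2) \to (\lnot p2 \lor p2)): β-rule — branch into F ((p1 \land (\lnot p3 \leftrightarrow \lnot p1)) \leftrightarrow p2)  //  T (\lnot p2 \lor p2).
  branch 1 (add F ((p1 \land (\lnot p3 \leftrightarrow \lnot p1)) \leftrightarrow p2)):
    T ((\lnot p1 \to p1) \leftrightarrow p3): β-rule — branch into T (\lnot p1 \to p1), T p3  //  F (\lnot p1 \to p1), F p3.
      branch 1.1 (add T (\lnot p1 \to p1), T p3):
        F ((p1 \land (\lnot p3 \leftrightarrow \lnot p1)) \leftrightarrow p2): β-rule — branch into T (p1 \land (\lnot p3 \leftrightarrow \lnot p1)), F p2  //  F (p1 \land (\lnot p3 \leftrightarrow \lnot p1)), T p2.
          branch 1.1.1 (add T (p1 \land (\lnot p3 \leftrightarrow \lnot p1)), F p2):
            T (p1 \land (\lnot p3 \leftrightarrow \lnot p1)): α-rule — add T p1, T (\lnot p3 \leftrightarrow \lnot p1).
            T (\lnot p1 \to p1): β-rule — branch into F \lnot p1  //  T p1.
              branch 1.1.1.1 (add F \lnot p1):
                T (\lnot p3 \leftrightarrow \lnot p1): β-rule — branch into T \lnot p3, T \lnot p1  //  F \lnot p3, F \lnot p1.
                  branch 1.1.1.1.1 (add T \lnot p3, T \lnot p1):
                    × closes — contains both p3 and \lnot p3.
                  branch 1.1.1.1.2 (add F \lnot p3, F \lnot p1):
                    ○ open, literals {p1=1, p2=0, p3=1}.
              branch 1.1.1.2 (add T p1):
                T (\lnot p3 \leftrightarrow \lnot p1): β-rule — branch into T \lnot p3, T \lnot p1  //  F \lnot p3, F \lnot p1.
                  branch 1.1.1.2.1 (add T \lnot p3, T \lnot p1):
                    × closes — contains both p3 and \lnot p3.
                  branch 1.1.1.2.2 (add F \lnot p3, F \lnot p1):
                    ○ open, literals {p1=1, p2=0, p3=1}.
          branch 1.1.2 (add F (p1 \land (\lnot p3 \leftrightarrow \lnot p1)), T p2):
            T (\lnot p1 \to p1): β-rule — branch into F \lnot p1  //  T p1.
              branch 1.1.2.1 (add F \lnot p1):
                F (p1 \land (\lnot p3 \leftrightarrow \lnot p1)): β-rule — branch into F p1  //  F (\lnot p3 \leftrightarrow \lnot p1).
                  branch 1.1.2.1.1 (add F p1):
                    × closes — contains both p1 and \lnot p1.
                  branch 1.1.2.1.2 (add F (\lnot p3 \leftrightarrow \lnot p1)):
                    F (\lnot p3 \leftrightarrow \lnot p1): β-rule — branch into T \lnot p3, F \lnot p1  //  F \lnot p3, T \lnot p1.
                      branch 1.1.2.1.2.1 (add T \lnot p3, F \lnot p1):
                        × closes — contains both p3 and \lnot p3.
                      branch 1.1.2.1.2.2 (add F \lnot p3, T \lnot p1):
                        × closes — contains both p1 and \lnot p1.
              branch 1.1.2.2 (add T p1):
                F (p1 \land (\lnot p3 \leftrightarrow \lnot p1)): β-rule — branch into F p1  //  F (\lnot p3 \leftrightarrow \lnot p1).
                  branch 1.1.2.2.1 (add F p1):
                    × closes — contains both p1 and \lnot p1.
                  branch 1.1.2.2.2 (add F (\lnot p3 \leftrightarrow \lnot p1)):
                    F (\lnot p3 \leftrightarrow \lnot p1): β-rule — branch into T \lnot p3, F \lnot p1  //  F \lnot p3, T \lnot p1.
                      branch 1.1.2.2.2.1 (add T \lnot p3, F \lnot p1):
                        × closes — contains both p3 and \lnot p3.
                      branch 1.1.2.2.2.2 (add F \lnot p3, T \lnot p1):
                        × closes — contains both p1 and \lnot p1.
      branch 1.2 (add F (\lnot p1 \to p1), F p3):
        F (\lnot p1 \to p1): α-rule — add T \lnot p1, F p1.
        F ((p1 \land (\lnot p3 \leftrightarrow \lnot p1)) \leftrightarrow p2): β-rule — branch into T (p1 \land (\lnot p3 \leftrightarrow \lnot p1)), F p2  //  F (p1 \land (\lnot p3 \leftrightarrow \lnot p1)), T p2.
          branch 1.2.1 (add T (p1 \land (\lnot p3 \leftrightarrow \lnot p1)), F p2):
            T (p1 \land (\lnot p3 \leftrightarrow \lnot p1)): α-rule — add T p1, T (\lnot p3 \leftrightarrow \lnot p1).
            × closes — contains both p1 and \lnot p1.
          branch 1.2.2 (add F (p1 \land (\lnot p3 \leftrightarrow \lnot p1)), T p2):
            F (p1 \land (\lnot p3 \leftrightarrow \lnot p1)): β-rule — branch into F p1  //  F (\lnot p3 \leftrightarrow \lnot p1).
              branch 1.2.2.1 (add F p1):
                ○ open, literals {p1=0, p2=1, p3=0}.
              branch 1.2.2.2 (add F (\lnot p3 \leftrightarrow \lnot p1)):
                F (\lnot p3 \leftrightarrow \lnot p1): β-rule — branch into T \lnot p3, F \lnot p1  //  F \lnot p3, T \lnot p1.
                  branch 1.2.2.2.1 (add T \lnot p3, F \lnot p1):
                    × closes — contains both p1 and \lnot p1.
                  branch 1.2.2.2.2 (add F \lnot p3, T \lnot p1):
                    × closes — contains both p3 and \lnot p3.
  branch 2 (add T (\lnot p2 \lor p2)):
    T ((\lnot p1 \to p1) \leftrightarrow p3): β-rule — branch into T (\lnot p1 \to p1), T p3  //  F (\lnot p1 \to p1), F p3.
      branch 2.1 (add T (\lnot p1 \to p1), T p3):
        T (\lnot p2 \lor p2): β-rule — branch into T \lnot p2  //  T p2.
          branch 2.1.1 (add T \lnot p2):
            T (\lnot p1 \to p1): β-rule — branch into F \lnot p1  //  T p1.
              branch 2.1.1.1 (add F \lnot p1):
                ○ open, literals {p1=1, p2=0, p3=1}.
              branch 2.1.1.2 (add T p1):
                ○ open, literals {p1=1, p2=0, p3=1}.
          branch 2.1.2 (add T p2):
            T (\lnot p1 \to p1): β-rule — branch into F \lnot p1  //  T p1.
              branch 2.1.2.1 (add F \lnot p1):
                ○ open, literals {p1=1, p2=1, p3=1}.
              branch 2.1.2.2 (add T p1):
                ○ open, literals {p1=1, p2=1, p3=1}.
      branch 2.2 (add F (\lnot p1 \to p1), F p3):
        F (\lnot p1 \to p1): α-rule — add T \lnot p1, F p1.
        T (\lnot p2 \lor p2): β-rule — branch into T \lnot p2  //  T p2.
          branch 2.2.1 (add T \lnot p2):
            ○ open, literals {p1=0, p2=0, p3=0}.
          branch 2.2.2 (add T p2):
            ○ open, literals {p1=0, p2=1, p3=0}.
11 branches closed, 9 open.
Each open branch fixes some atoms; the unmentioned ones are free. Counting distinct full assignments: branch {p1=1, p2=0, p3=1} (none free) contributes 1 new; branch {p1=1, p2=0, p3=1} (none free) contributes 0 new; branch {p1=0, p2=1, p3=0} (none free) contributes 1 new; branch {p1=1, p2=0, p3=1} (none free) contributes 0 new; branch {p1=1, p2=0, p3=1} (none free) contributes 0 new; branch {p1=1, p2=1, p3=1} (none free) contributes 1 new; branch {p1=1, p2=1, p3=1} (none free) contributes 0 new; branch {p1=0, p2=0, p3=0} (none free) contributes 1 new; branch {p1=0, p2=1, p3=0} (none free) contributes 0 new. Total: 4.

4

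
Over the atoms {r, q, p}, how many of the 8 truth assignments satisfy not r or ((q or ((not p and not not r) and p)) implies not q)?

Initial set: {(not r or ((q or ((not p and not not r) and p)) implies not q))}.
(not r or ((q or ((not p and not not r) and p)) implies not q)): β-rule — branch into not r  //  ((q or ((not p and not not r) and p)) implies not q).
  branch 1 (add not r):
    ○ open, literals {r=0}.
  branch 2 (add ((q or ((not p and not not r) and p)) implies not q)):
    ((q or ((not p and not not r) and p)) implies not q): β-rule — branch into not (q or ((not p and not not r) and p))  //  not q.
      branch 2.1 (add not (q or ((not p and not not r) and p))):
        not (q or ((not p and not not r) and p)): α-rule — add not q, not ((not p and not not r) and p).
        not ((not p and not not r) and p): β-rule — branch into not (not p and not not r)  //  not p.
          branch 2.1.1 (add not (not p and not not r)):
            not (not p and not not r): β-rule — branch into not not p  //  not not not r.
              branch 2.1.1.1 (add not not p):
                ○ open, literals {p=1, q=0}.
              branch 2.1.1.2 (add not not not r):
                not not not r: drop double negation, giving not r.
                ○ open, literals {q=0, r=0}.
          branch 2.1.2 (add not p):
            ○ open, literals {p=0, q=0}.
      branch 2.2 (add not q):
        ○ open, literals {q=0}.
0 branches closed, 5 open.
Each open branch fixes some atoms; the unmentioned ones are free. Counting distinct full assignments: branch {r=0} (q, p) contributes 4 new; branch {p=1, q=0} (r) contributes 1 new; branch {q=0, r=0} (p) contributes 0 new; branch {p=0, q=0} (r) contributes 1 new; branch {q=0} (r, p) contributes 0 new. Total: 6.

6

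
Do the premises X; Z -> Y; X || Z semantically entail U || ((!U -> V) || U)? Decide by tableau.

No

Initial set: {X; (Z -> Y); (X || Z); !(U || ((!U -> V) || U))}.
!(U || ((!U -> V) || U)): α-rule — add !U, !((!U -> V) || U).
!((!U -> V) || U): α-rule — add !(!U -> V), !U.
!(!U -> V): α-rule — add !U, !V.
(Z -> Y): β-rule — branch into !Z  //  Y.
  branch 1 (add !Z):
    (X || Z): β-rule — branch into X  //  Z.
      branch 1.1 (add X):
        ○ open, literals {U=0, V=0, X=1, Z=0}.
      branch 1.2 (add Z):
        × closes — contains both Z and !Z.
  branch 2 (add Y):
    (X || Z): β-rule — branch into X  //  Z.
      branch 2.1 (add X):
        ○ open, literals {U=0, V=0, X=1, Y=1}.
      branch 2.2 (add Z):
        ○ open, literals {U=0, V=0, X=1, Y=1, Z=1}.
1 branch closed, 3 open.
An open branch gives a countermodel: U=0, V=0, X=1, Z=0 (unmentioned atoms arbitrary); the premises hold there but the conclusion fails.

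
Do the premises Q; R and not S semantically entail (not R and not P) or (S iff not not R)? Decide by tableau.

No

Initial set: {T Q; T (R and not S); F ((not R and not P) or (S iff not not R))}.
T (R and not S): α-rule — add T R, T not S.
F ((not R and not P) or (S iff not not R)): α-rule — add F (not R and not P), F (S iff not not R).
F (not R and not P): β-rule — branch into F not R  //  F not P.
  branch 1 (add F not R):
    F (S iff not not R): β-rule — branch into T S, F not not R  //  F S, T not not R.
      branch 1.1 (add T S, F not not R):
        × closes — contains both S and not S.
      branch 1.2 (add F S, T not not R):
        T not not R: drop double negation, giving T R.
        ○ open, literals {Q=T, R=T, S=F}.
  branch 2 (add F not P):
    F (S iff not not R): β-rule — branch into T S, F not not R  //  F S, T not not R.
      branch 2.1 (add T S, F not not R):
        × closes — contains both S and not S.
      branch 2.2 (add F S, T not not R):
        T not not R: drop double negation, giving T R.
        ○ open, literals {P=T, Q=T, R=T, S=F}.
2 branches closed, 2 open.
An open branch gives a countermodel: Q=T, R=T, S=F (unmentioned atoms arbitrary); the premises hold there but the conclusion fails.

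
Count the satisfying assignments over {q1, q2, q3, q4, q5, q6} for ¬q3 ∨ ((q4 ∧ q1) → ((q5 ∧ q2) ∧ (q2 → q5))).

58

Initial set: {T (¬q3 ∨ ((q4 ∧ q1) → ((q5 ∧ q2) ∧ (q2 → q5))))}.
T (¬q3 ∨ ((q4 ∧ q1) → ((q5 ∧ q2) ∧ (q2 → q5)))): β-rule — branch into T ¬q3  //  T ((q4 ∧ q1) → ((q5 ∧ q2) ∧ (q2 → q5))).
  branch 1 (add T ¬q3):
    ○ open, literals {q3=false}.
  branch 2 (add T ((q4 ∧ q1) → ((q5 ∧ q2) ∧ (q2 → q5)))):
    T ((q4 ∧ q1) → ((q5 ∧ q2) ∧ (q2 → q5))): β-rule — branch into F (q4 ∧ q1)  //  T ((q5 ∧ q2) ∧ (q2 → q5)).
      branch 2.1 (add F (q4 ∧ q1)):
        F (q4 ∧ q1): β-rule — branch into F q4  //  F q1.
          branch 2.1.1 (add F q4):
            ○ open, literals {q4=false}.
          branch 2.1.2 (add F q1):
            ○ open, literals {q1=false}.
      branch 2.2 (add T ((q5 ∧ q2) ∧ (q2 → q5))):
        T ((q5 ∧ q2) ∧ (q2 → q5)): α-rule — add T (q5 ∧ q2), T (q2 → q5).
        T (q5 ∧ q2): α-rule — add T q5, T q2.
        T (q2 → q5): β-rule — branch into F q2  //  T q5.
          branch 2.2.1 (add F q2):
            × closes — contains both q2 and ¬q2.
          branch 2.2.2 (add T q5):
            ○ open, literals {q2=true, q5=true}.
1 branch closed, 4 open.
Each open branch fixes some atoms; the unmentioned ones are free. Counting distinct full assignments: branch {q3=false} (q1, q2, q4, q5, q6) contributes 32 new; branch {q4=false} (q1, q2, q3, q5, q6) contributes 16 new; branch {q1=false} (q2, q3, q4, q5, q6) contributes 8 new; branch {q2=true, q5=true} (q1, q3, q4, q6) contributes 2 new. Total: 58.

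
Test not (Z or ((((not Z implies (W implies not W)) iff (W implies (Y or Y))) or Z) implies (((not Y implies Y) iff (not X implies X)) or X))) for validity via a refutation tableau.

Not valid

Assume the negation and expand:
Initial set: {F not (Z or ((((not Z implies (W implies not W)) iff (W implies (Y or Y))) or Z) implies (((not Y implies Y) iff (not X implies X)) or X)))}.
F not (Z or ((((not Z implies (W implies not W)) iff (W implies (Y or Y))) or Z) implies (((not Y implies Y) iff (not X implies X)) or X))): β-rule — branch into T Z  //  T ((((not Z implies (W implies not W)) iff (W implies (Y or Y))) or Z) implies (((not Y implies Y) iff (not X implies X)) or X)).
  branch 1 (add T Z):
    ○ open, literals {Z=T}.
  branch 2 (add T ((((not Z implies (W implies not W)) iff (W implies (Y or Y))) or Z) implies (((not Y implies Y) iff (not X implies X)) or X))):
    T ((((not Z implies (W implies not W)) iff (W implies (Y or Y))) or Z) implies (((not Y implies Y) iff (not X implies X)) or X)): β-rule — branch into F (((not Z implies (W implies not W)) iff (W implies (Y or Y))) or Z)  //  T (((not Y implies Y) iff (not X implies X)) or X).
      branch 2.1 (add F (((not Z implies (W implies not W)) iff (W implies (Y or Y))) or Z)):
        F (((not Z implies (W implies not W)) iff (W implies (Y or Y))) or Z): α-rule — add F ((not Z implies (W implies not W)) iff (W implies (Y or Y))), F Z.
        F ((not Z implies (W implies not W)) iff (W implies (Y or Y))): β-rule — branch into T (not Z implies (W implies not W)), F (W implies (Y or Y))  //  F (not Z implies (W implies not W)), T (W implies (Y or Y)).
          branch 2.1.1 (add T (not Z implies (W implies not W)), F (W implies (Y or Y))):
            F (W implies (Y or Y)): α-rule — add T W, F (Y or Y).
            F (Y or Y): α-rule — add F Y, F Y.
            T (not Z implies (W implies not W)): β-rule — branch into F not Z  //  T (W implies not W).
              branch 2.1.1.1 (add F not Z):
                × closes — contains both Z and not Z.
              branch 2.1.1.2 (add T (W implies not W)):
                T (W implies not W): β-rule — branch into F W  //  T not W.
                  branch 2.1.1.2.1 (add F W):
                    × closes — contains both W and not W.
                  branch 2.1.1.2.2 (add T not W):
                    × closes — contains both W and not W.
          branch 2.1.2 (add F (not Z implies (W implies not W)), T (W implies (Y or Y))):
            F (not Z implies (W implies not W)): α-rule — add T not Z, F (W implies not W).
            F (W implies not W): α-rule — add T W, F not W.
            T (W implies (Y or Y)): β-rule — branch into F W  //  T (Y or Y).
              branch 2.1.2.1 (add F W):
                × closes — contains both W and not W.
              branch 2.1.2.2 (add T (Y or Y)):
                T (Y or Y): β-rule — branch into T Y  //  T Y.
                  branch 2.1.2.2.1 (add T Y):
                    ○ open, literals {W=T, Y=T, Z=F}.
                  branch 2.1.2.2.2 (add T Y):
                    ○ open, literals {W=T, Y=T, Z=F}.
      branch 2.2 (add T (((not Y implies Y) iff (not X implies X)) or X)):
        T (((not Y implies Y) iff (not X implies X)) or X): β-rule — branch into T ((not Y implies Y) iff (not X implies X))  //  T X.
          branch 2.2.1 (add T ((not Y implies Y) iff (not X implies X))):
            T ((not Y implies Y) iff (not X implies X)): β-rule — branch into T (not Y implies Y), T (not X implies X)  //  F (not Y implies Y), F (not X implies X).
              branch 2.2.1.1 (add T (not Y implies Y), T (not X implies X)):
                T (not Y implies Y): β-rule — branch into F not Y  //  T Y.
                  branch 2.2.1.1.1 (add F not Y):
                    T (not X implies X): β-rule — branch into F not X  //  T X.
                      branch 2.2.1.1.1.1 (add F not X):
                        ○ open, literals {X=T, Y=T}.
                      branch 2.2.1.1.1.2 (add T X):
                        ○ open, literals {X=T, Y=T}.
                  branch 2.2.1.1.2 (add T Y):
                    T (not X implies X): β-rule — branch into F not X  //  T X.
                      branch 2.2.1.1.2.1 (add F not X):
                        ○ open, literals {X=T, Y=T}.
                      branch 2.2.1.1.2.2 (add T X):
                        ○ open, literals {X=T, Y=T}.
              branch 2.2.1.2 (add F (not Y implies Y), F (not X implies X)):
                F (not Y implies Y): α-rule — add T not Y, F Y.
                F (not X implies X): α-rule — add T not X, F X.
                ○ open, literals {X=F, Y=F}.
          branch 2.2.2 (add T X):
            ○ open, literals {X=T}.
4 branches closed, 9 open.
An open branch gives a countermodel: Z=T (unmentioned atoms arbitrary); under it the original formula is false.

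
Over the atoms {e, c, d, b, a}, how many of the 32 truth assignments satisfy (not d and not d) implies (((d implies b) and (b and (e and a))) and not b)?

Initial set: {T ((not d and not d) implies (((d implies b) and (b and (e and a))) and not b))}.
T ((not d and not d) implies (((d implies b) and (b and (e and a))) and not b)): β-rule — branch into F (not d and not d)  //  T (((d implies b) and (b and (e and a))) and not b).
  branch 1 (add F (not d and not d)):
    F (not d and not d): β-rule — branch into F not d  //  F not d.
      branch 1.1 (add F not d):
        ○ open, literals {d=true}.
      branch 1.2 (add F not d):
        ○ open, literals {d=true}.
  branch 2 (add T (((d implies b) and (b and (e and a))) and not b)):
    T (((d implies b) and (b and (e and a))) and not b): α-rule — add T ((d implies b) and (b and (e and a))), T not b.
    T ((d implies b) and (b and (e and a))): α-rule — add T (d implies b), T (b and (e and a)).
    T (b and (e and a)): α-rule — add T b, T (e and a).
    × closes — contains both b and not b.
1 branch closed, 2 open.
Each open branch fixes some atoms; the unmentioned ones are free. Counting distinct full assignments: branch {d=true} (e, c, b, a) contributes 16 new; branch {d=true} (e, c, b, a) contributes 0 new. Total: 16.

16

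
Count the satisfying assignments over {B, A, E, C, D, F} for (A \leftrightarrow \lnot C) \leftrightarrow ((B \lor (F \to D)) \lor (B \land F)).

Initial set: {((A \leftrightarrow \lnot C) \leftrightarrow ((B \lor (F \to D)) \lor (B \land F)))}.
((A \leftrightarrow \lnot C) \leftrightarrow ((B \lor (F \to D)) \lor (B \land F))): β-rule — branch into (A \leftrightarrow \lnot C), ((B \lor (F \to D)) \lor (B \land F))  //  \lnot (A \leftrightarrow \lnot C), \lnot ((B \lor (F \to D)) \lor (B \land F)).
  branch 1 (add (A \leftrightarrow \lnot C), ((B \lor (F \to D)) \lor (B \land F))):
    (A \leftrightarrow \lnot C): β-rule — branch into A, \lnot C  //  \lnot A, \lnot \lnot C.
      branch 1.1 (add A, \lnot C):
        ((B \lor (F \to D)) \lor (B \land F)): β-rule — branch into (B \lor (F \to D))  //  (B \land F).
          branch 1.1.1 (add (B \lor (F \to D))):
            (B \lor (F \to D)): β-rule — branch into B  //  (F \to D).
              branch 1.1.1.1 (add B):
                ○ open, literals {A=1, B=1, C=0}.
              branch 1.1.1.2 (add (F \to D)):
                (F \to D): β-rule — branch into \lnot F  //  D.
                  branch 1.1.1.2.1 (add \lnot F):
                    ○ open, literals {A=1, C=0, F=0}.
                  branch 1.1.1.2.2 (add D):
                    ○ open, literals {A=1, C=0, D=1}.
          branch 1.1.2 (add (B \land F)):
            (B \land F): α-rule — add B, F.
            ○ open, literals {A=1, B=1, C=0, F=1}.
      branch 1.2 (add \lnot A, \lnot \lnot C):
        ((B \lor (F \to D)) \lor (B \land F)): β-rule — branch into (B \lor (F \to D))  //  (B \land F).
          branch 1.2.1 (add (B \lor (F \to D))):
            (B \lor (F \to D)): β-rule — branch into B  //  (F \to D).
              branch 1.2.1.1 (add B):
                ○ open, literals {A=0, B=1, C=1}.
              branch 1.2.1.2 (add (F \to D)):
                (F \to D): β-rule — branch into \lnot F  //  D.
                  branch 1.2.1.2.1 (add \lnot F):
                    ○ open, literals {A=0, C=1, F=0}.
                  branch 1.2.1.2.2 (add D):
                    ○ open, literals {A=0, C=1, D=1}.
          branch 1.2.2 (add (B \land F)):
            (B \land F): α-rule — add B, F.
            ○ open, literals {A=0, B=1, C=1, F=1}.
  branch 2 (add \lnot (A \leftrightarrow \lnot C), \lnot ((B \lor (F \to D)) \lor (B \land F))):
    \lnot ((B \lor (F \to D)) \lor (B \land F)): α-rule — add \lnot (B \lor (F \to D)), \lnot (B \land F).
    \lnot (B \lor (F \to D)): α-rule — add \lnot B, \lnot (F \to D).
    \lnot (F \to D): α-rule — add F, \lnot D.
    \lnot (A \leftrightarrow \lnot C): β-rule — branch into A, \lnot \lnot C  //  \lnot A, \lnot C.
      branch 2.1 (add A, \lnot \lnot C):
        \lnot (B \land F): β-rule — branch into \lnot B  //  \lnot F.
          branch 2.1.1 (add \lnot B):
            ○ open, literals {A=1, B=0, C=1, D=0, F=1}.
          branch 2.1.2 (add \lnot F):
            × closes — contains both F and \lnot F.
      branch 2.2 (add \lnot A, \lnot C):
        \lnot (B \land F): β-rule — branch into \lnot B  //  \lnot F.
          branch 2.2.1 (add \lnot B):
            ○ open, literals {A=0, B=0, C=0, D=0, F=1}.
          branch 2.2.2 (add \lnot F):
            × closes — contains both F and \lnot F.
2 branches closed, 10 open.
Each open branch fixes some atoms; the unmentioned ones are free. Counting distinct full assignments: branch {A=1, B=1, C=0} (E, D, F) contributes 8 new; branch {A=1, C=0, F=0} (B, E, D) contributes 4 new; branch {A=1, C=0, D=1} (B, E, F) contributes 2 new; branch {A=1, B=1, C=0, F=1} (E, D) contributes 0 new; branch {A=0, B=1, C=1} (E, D, F) contributes 8 new; branch {A=0, C=1, F=0} (B, E, D) contributes 4 new; branch {A=0, C=1, D=1} (B, E, F) contributes 2 new; branch {A=0, B=1, C=1, F=1} (E, D) contributes 0 new; branch {A=1, B=0, C=1, D=0, F=1} (E) contributes 2 new; branch {A=0, B=0, C=0, D=0, F=1} (E) contributes 2 new. Total: 32.

32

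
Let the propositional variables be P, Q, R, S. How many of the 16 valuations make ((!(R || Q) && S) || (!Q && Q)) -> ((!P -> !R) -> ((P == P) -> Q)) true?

Initial set: {T (((!(R || Q) && S) || (!Q && Q)) -> ((!P -> !R) -> ((P == P) -> Q)))}.
T (((!(R || Q) && S) || (!Q && Q)) -> ((!P -> !R) -> ((P == P) -> Q))): β-rule — branch into F ((!(R || Q) && S) || (!Q && Q))  //  T ((!P -> !R) -> ((P == P) -> Q)).
  branch 1 (add F ((!(R || Q) && S) || (!Q && Q))):
    F ((!(R || Q) && S) || (!Q && Q)): α-rule — add F (!(R || Q) && S), F (!Q && Q).
    F (!(R || Q) && S): β-rule — branch into F !(R || Q)  //  F S.
      branch 1.1 (add F !(R || Q)):
        F (!Q && Q): β-rule — branch into F !Q  //  F Q.
          branch 1.1.1 (add F !Q):
            F !(R || Q): β-rule — branch into T R  //  T Q.
              branch 1.1.1.1 (add T R):
                ○ open, literals {Q=true, R=true}.
              branch 1.1.1.2 (add T Q):
                ○ open, literals {Q=true}.
          branch 1.1.2 (add F Q):
            F !(R || Q): β-rule — branch into T R  //  T Q.
              branch 1.1.2.1 (add T R):
                ○ open, literals {Q=false, R=true}.
              branch 1.1.2.2 (add T Q):
                × closes — contains both Q and !Q.
      branch 1.2 (add F S):
        F (!Q && Q): β-rule — branch into F !Q  //  F Q.
          branch 1.2.1 (add F !Q):
            ○ open, literals {Q=true, S=false}.
          branch 1.2.2 (add F Q):
            ○ open, literals {Q=false, S=false}.
  branch 2 (add T ((!P -> !R) -> ((P == P) -> Q))):
    T ((!P -> !R) -> ((P == P) -> Q)): β-rule — branch into F (!P -> !R)  //  T ((P == P) -> Q).
      branch 2.1 (add F (!P -> !R)):
        F (!P -> !R): α-rule — add T !P, F !R.
        ○ open, literals {P=false, R=true}.
      branch 2.2 (add T ((P == P) -> Q)):
        T ((P == P) -> Q): β-rule — branch into F (P == P)  //  T Q.
          branch 2.2.1 (add F (P == P)):
            F (P == P): β-rule — branch into T P, F P  //  F P, T P.
              branch 2.2.1.1 (add T P, F P):
                × closes — contains both P and !P.
              branch 2.2.1.2 (add F P, T P):
                × closes — contains both P and !P.
          branch 2.2.2 (add T Q):
            ○ open, literals {Q=true}.
3 branches closed, 7 open.
Each open branch fixes some atoms; the unmentioned ones are free. Counting distinct full assignments: branch {Q=true, R=true} (P, S) contributes 4 new; branch {Q=true} (P, R, S) contributes 4 new; branch {Q=false, R=true} (P, S) contributes 4 new; branch {Q=true, S=false} (P, R) contributes 0 new; branch {Q=false, S=false} (P, R) contributes 2 new; branch {P=false, R=true} (Q, S) contributes 0 new; branch {Q=true} (P, R, S) contributes 0 new. Total: 14.

14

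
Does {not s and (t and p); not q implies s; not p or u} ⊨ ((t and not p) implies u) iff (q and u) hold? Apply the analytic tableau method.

Initial set: {(not s and (t and p)); (not q implies s); (not p or u); not (((t and not p) implies u) iff (q and u))}.
(not s and (t and p)): α-rule — add not s, (t and p).
(t and p): α-rule — add t, p.
(not q implies s): β-rule — branch into not not q  //  s.
  branch 1 (add not not q):
    (not p or u): β-rule — branch into not p  //  u.
      branch 1.1 (add not p):
        × closes — contains both p and not p.
      branch 1.2 (add u):
        not (((t and not p) implies u) iff (q and u)): β-rule — branch into ((t and not p) implies u), not (q and u)  //  not ((t and not p) implies u), (q and u).
          branch 1.2.1 (add ((t and not p) implies u), not (q and u)):
            ((t and not p) implies u): β-rule — branch into not (t and not p)  //  u.
              branch 1.2.1.1 (add not (t and not p)):
                not (q and u): β-rule — branch into not q  //  not u.
                  branch 1.2.1.1.1 (add not q):
                    × closes — contains both q and not q.
                  branch 1.2.1.1.2 (add not u):
                    × closes — contains both u and not u.
              branch 1.2.1.2 (add u):
                not (q and u): β-rule — branch into not q  //  not u.
                  branch 1.2.1.2.1 (add not q):
                    × closes — contains both q and not q.
                  branch 1.2.1.2.2 (add not u):
                    × closes — contains both u and not u.
          branch 1.2.2 (add not ((t and not p) implies u), (q and u)):
            not ((t and not p) implies u): α-rule — add (t and not p), not u.
            × closes — contains both u and not u.
  branch 2 (add s):
    × closes — contains both s and not s.
All 7 branches close.
Every branch closed, so the premises entail the conclusion.

Yes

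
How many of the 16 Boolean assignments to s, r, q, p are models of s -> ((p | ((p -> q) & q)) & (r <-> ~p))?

11

Initial set: {(s -> ((p | ((p -> q) & q)) & (r <-> ~p)))}.
(s -> ((p | ((p -> q) & q)) & (r <-> ~p))): β-rule — branch into ~s  //  ((p | ((p -> q) & q)) & (r <-> ~p)).
  branch 1 (add ~s):
    ○ open, literals {s=0}.
  branch 2 (add ((p | ((p -> q) & q)) & (r <-> ~p))):
    ((p | ((p -> q) & q)) & (r <-> ~p)): α-rule — add (p | ((p -> q) & q)), (r <-> ~p).
    (p | ((p -> q) & q)): β-rule — branch into p  //  ((p -> q) & q).
      branch 2.1 (add p):
        (r <-> ~p): β-rule — branch into r, ~p  //  ~r, ~~p.
          branch 2.1.1 (add r, ~p):
            × closes — contains both p and ~p.
          branch 2.1.2 (add ~r, ~~p):
            ○ open, literals {p=1, r=0}.
      branch 2.2 (add ((p -> q) & q)):
        ((p -> q) & q): α-rule — add (p -> q), q.
        (r <-> ~p): β-rule — branch into r, ~p  //  ~r, ~~p.
          branch 2.2.1 (add r, ~p):
            (p -> q): β-rule — branch into ~p  //  q.
              branch 2.2.1.1 (add ~p):
                ○ open, literals {p=0, q=1, r=1}.
              branch 2.2.1.2 (add q):
                ○ open, literals {p=0, q=1, r=1}.
          branch 2.2.2 (add ~r, ~~p):
            (p -> q): β-rule — branch into ~p  //  q.
              branch 2.2.2.1 (add ~p):
                × closes — contains both p and ~p.
              branch 2.2.2.2 (add q):
                ○ open, literals {p=1, q=1, r=0}.
2 branches closed, 5 open.
Each open branch fixes some atoms; the unmentioned ones are free. Counting distinct full assignments: branch {s=0} (r, q, p) contributes 8 new; branch {p=1, r=0} (s, q) contributes 2 new; branch {p=0, q=1, r=1} (s) contributes 1 new; branch {p=0, q=1, r=1} (s) contributes 0 new; branch {p=1, q=1, r=0} (s) contributes 0 new. Total: 11.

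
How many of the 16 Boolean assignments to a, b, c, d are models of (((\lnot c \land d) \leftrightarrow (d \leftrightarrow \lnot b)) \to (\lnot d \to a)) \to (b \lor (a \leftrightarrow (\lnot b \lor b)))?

Initial set: {T ((((\lnot c \land d) \leftrightarrow (d \leftrightarrow \lnot b)) \to (\lnot d \to a)) \to (b \lor (a \leftrightarrow (\lnot b \lor b))))}.
T ((((\lnot c \land d) \leftrightarrow (d \leftrightarrow \lnot b)) \to (\lnot d \to a)) \to (b \lor (a \leftrightarrow (\lnot b \lor b)))): β-rule — branch into F (((\lnot c \land d) \leftrightarrow (d \leftrightarrow \lnot b)) \to (\lnot d \to a))  //  T (b \lor (a \leftrightarrow (\lnot b \lor b))).
  branch 1 (add F (((\lnot c \land d) \leftrightarrow (d \leftrightarrow \lnot b)) \to (\lnot d \to a))):
    F (((\lnot c \land d) \leftrightarrow (d \leftrightarrow \lnot b)) \to (\lnot d \to a)): α-rule — add T ((\lnot c \land d) \leftrightarrow (d \leftrightarrow \lnot b)), F (\lnot d \to a).
    F (\lnot d \to a): α-rule — add T \lnot d, F a.
    T ((\lnot c \land d) \leftrightarrow (d \leftrightarrow \lnot b)): β-rule — branch into T (\lnot c \land d), T (d \leftrightarrow \lnot b)  //  F (\lnot c \land d), F (d \leftrightarrow \lnot b).
      branch 1.1 (add T (\lnot c \land d), T (d \leftrightarrow \lnot b)):
        T (\lnot c \land d): α-rule — add T \lnot c, T d.
        × closes — contains both d and \lnot d.
      branch 1.2 (add F (\lnot c \land d), F (d \leftrightarrow \lnot b)):
        F (\lnot c \land d): β-rule — branch into F \lnot c  //  F d.
          branch 1.2.1 (add F \lnot c):
            F (d \leftrightarrow \lnot b): β-rule — branch into T d, F \lnot b  //  F d, T \lnot b.
              branch 1.2.1.1 (add T d, F \lnot b):
                × closes — contains both d and \lnot d.
              branch 1.2.1.2 (add F d, T \lnot b):
                ○ open, literals {a=0, b=0, c=1, d=0}.
          branch 1.2.2 (add F d):
            F (d \leftrightarrow \lnot b): β-rule — branch into T d, F \lnot b  //  F d, T \lnot b.
              branch 1.2.2.1 (add T d, F \lnot b):
                × closes — contains both d and \lnot d.
              branch 1.2.2.2 (add F d, T \lnot b):
                ○ open, literals {a=0, b=0, d=0}.
  branch 2 (add T (b \lor (a \leftrightarrow (\lnot b \lor b)))):
    T (b \lor (a \leftrightarrow (\lnot b \lor b))): β-rule — branch into T b  //  T (a \leftrightarrow (\lnot b \lor b)).
      branch 2.1 (add T b):
        ○ open, literals {b=1}.
      branch 2.2 (add T (a \leftrightarrow (\lnot b \lor b))):
        T (a \leftrightarrow (\lnot b \lor b)): β-rule — branch into T a, T (\lnot b \lor b)  //  F a, F (\lnot b \lor b).
          branch 2.2.1 (add T a, T (\lnot b \lor b)):
            T (\lnot b \lor b): β-rule — branch into T \lnot b  //  T b.
              branch 2.2.1.1 (add T \lnot b):
                ○ open, literals {a=1, b=0}.
              branch 2.2.1.2 (add T b):
                ○ open, literals {a=1, b=1}.
          branch 2.2.2 (add F a, F (\lnot b \lor b)):
            F (\lnot b \lor b): α-rule — add F \lnot b, F b.
            × closes — contains both b and \lnot b.
4 branches closed, 5 open.
Each open branch fixes some atoms; the unmentioned ones are free. Counting distinct full assignments: branch {a=0, b=0, c=1, d=0} (none free) contributes 1 new; branch {a=0, b=0, d=0} (c) contributes 1 new; branch {b=1} (a, c, d) contributes 8 new; branch {a=1, b=0} (c, d) contributes 4 new; branch {a=1, b=1} (c, d) contributes 0 new. Total: 14.

14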